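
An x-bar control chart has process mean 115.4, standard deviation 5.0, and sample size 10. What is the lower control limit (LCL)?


LCL = 115.4 - 3 * 5.0 / sqrt(10)

110.66


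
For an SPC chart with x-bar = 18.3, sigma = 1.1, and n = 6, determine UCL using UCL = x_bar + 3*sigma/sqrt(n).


UCL = 18.3 + 3 * 1.1 / sqrt(6)

19.65


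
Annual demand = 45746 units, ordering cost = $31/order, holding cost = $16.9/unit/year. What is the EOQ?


Formula: EOQ = sqrt(2 * D * S / H)
Numerator: 2 * 45746 * 31 = 2836252
2DS/H = 2836252 / 16.9 = 167825.6
EOQ = sqrt(167825.6) = 409.7 units

409.7 units


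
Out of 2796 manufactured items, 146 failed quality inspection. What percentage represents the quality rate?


Formula: Quality Rate = Good Pieces / Total Pieces * 100
Good pieces = 2796 - 146 = 2650
QR = 2650 / 2796 * 100 = 94.8%

94.8%


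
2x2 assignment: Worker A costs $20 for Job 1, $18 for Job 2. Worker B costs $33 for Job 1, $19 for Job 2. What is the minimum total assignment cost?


Option 1: A->1 + B->2 = $20 + $19 = $39
Option 2: A->2 + B->1 = $18 + $33 = $51
Min cost = min($39, $51) = $39

$39


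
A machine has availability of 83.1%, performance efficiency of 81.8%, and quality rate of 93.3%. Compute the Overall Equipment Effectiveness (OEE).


Formula: OEE = Availability * Performance * Quality / 10000
A * P = 83.1% * 81.8% / 100 = 67.98%
OEE = 67.98% * 93.3% / 100 = 63.4%

63.4%


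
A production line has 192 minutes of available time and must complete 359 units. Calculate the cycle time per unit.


Formula: CT = Available Time / Number of Units
CT = 192 min / 359 units
CT = 0.53 min/unit

0.53 min/unit


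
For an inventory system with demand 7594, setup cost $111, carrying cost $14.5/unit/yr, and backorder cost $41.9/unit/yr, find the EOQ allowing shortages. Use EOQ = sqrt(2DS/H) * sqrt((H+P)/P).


Formula: EOQ* = sqrt(2DS/H) * sqrt((H+P)/P)
Base EOQ = sqrt(2*7594*111/14.5) = 340.98 units
Correction = sqrt((14.5+41.9)/41.9) = 1.1602
EOQ* = 340.98 * 1.1602 = 395.6 units

395.6 units


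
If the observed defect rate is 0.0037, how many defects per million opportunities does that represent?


DPMO = defect_rate * 1000000 = 0.0037 * 1000000

3700


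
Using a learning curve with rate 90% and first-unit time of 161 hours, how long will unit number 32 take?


Formula: T_n = T_1 * (learning_rate)^(log2(n)) where learning_rate = rate/100
Doublings = log2(32) = 5
T_n = 161 * 0.9^5
T_n = 161 * 0.5905 = 95.1 hours

95.1 hours


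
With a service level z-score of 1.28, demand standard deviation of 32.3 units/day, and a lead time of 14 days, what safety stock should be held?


Formula: SS = z * sigma_d * sqrt(LT)
sqrt(LT) = sqrt(14) = 3.7417
SS = 1.28 * 32.3 * 3.7417
SS = 154.7 units

154.7 units


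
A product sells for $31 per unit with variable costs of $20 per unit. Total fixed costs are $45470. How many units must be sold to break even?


Formula: BEQ = Fixed Costs / (Price - Variable Cost)
Contribution margin = $31 - $20 = $11/unit
BEQ = ceil($45470 / $11/unit) = ceil(4133.64) = 4134 units

4134 units


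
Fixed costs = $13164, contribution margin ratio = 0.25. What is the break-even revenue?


Formula: BER = Fixed Costs / Contribution Margin Ratio
BER = $13164 / 0.25
BER = $52656.00 (to the nearest cent)

$52656.00


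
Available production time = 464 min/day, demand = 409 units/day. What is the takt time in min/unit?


Formula: Takt Time = Available Production Time / Customer Demand
Takt = 464 min/day / 409 units/day
Takt = 1.13 min/unit

1.13 min/unit


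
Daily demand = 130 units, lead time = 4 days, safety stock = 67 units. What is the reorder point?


Formula: ROP = (Daily Demand * Lead Time) + Safety Stock
Demand during lead time = 130 * 4 = 520 units
ROP = 520 + 67 = 587 units

587 units


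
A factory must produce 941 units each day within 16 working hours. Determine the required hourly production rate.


Formula: Production Rate = Daily Demand / Available Hours
Rate = 941 units/day / 16 hours/day
Rate = 58.8 units/hour

58.8 units/hour


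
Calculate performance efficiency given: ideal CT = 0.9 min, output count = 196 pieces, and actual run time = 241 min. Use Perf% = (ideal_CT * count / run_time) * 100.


Formula: Performance = (Ideal CT * Total Count) / Run Time * 100
Ideal output time = 0.9 * 196 = 176.4 min
Performance = 176.4 / 241 * 100 = 73.2%

73.2%


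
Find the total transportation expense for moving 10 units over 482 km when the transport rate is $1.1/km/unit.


TC = dist * cost * units = 482 * 1.1 * 10 = $5302.00

$5302.00


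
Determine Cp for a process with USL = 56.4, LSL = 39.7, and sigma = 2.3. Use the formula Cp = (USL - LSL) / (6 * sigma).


Cp = (56.4 - 39.7) / (6 * 2.3)

1.21


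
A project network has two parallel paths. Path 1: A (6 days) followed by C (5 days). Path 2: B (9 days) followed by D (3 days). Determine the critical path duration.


Path 1 = 6 + 5 = 11 days
Path 2 = 9 + 3 = 12 days
Duration = max(11, 12) = 12 days

12 days


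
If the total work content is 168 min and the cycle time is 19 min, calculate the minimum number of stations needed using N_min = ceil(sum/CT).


Formula: N_min = ceil(Sum of Task Times / Cycle Time)
N_min = ceil(168 min / 19 min) = ceil(8.8421)
N_min = 9 stations

9


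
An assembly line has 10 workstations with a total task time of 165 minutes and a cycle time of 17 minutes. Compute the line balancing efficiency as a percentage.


Formula: Efficiency = Sum of Task Times / (N_stations * CT) * 100
Total station capacity = 10 stations * 17 min = 170 min
Efficiency = 165 / 170 * 100 = 97.1%

97.1%


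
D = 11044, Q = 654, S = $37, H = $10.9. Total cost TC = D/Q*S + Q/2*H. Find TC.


TC = 11044/654 * 37 + 654/2 * 10.9

$4189.11


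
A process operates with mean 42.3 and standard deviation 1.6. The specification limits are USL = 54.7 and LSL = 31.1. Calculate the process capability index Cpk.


Cpu = (54.7 - 42.3) / (3 * 1.6) = 2.58
Cpl = (42.3 - 31.1) / (3 * 1.6) = 2.33
Cpk = min(2.58, 2.33) = 2.33

2.33


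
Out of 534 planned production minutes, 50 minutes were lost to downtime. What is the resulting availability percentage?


Formula: Availability = (Planned Time - Downtime) / Planned Time * 100
Uptime = 534 - 50 = 484 min
Availability = 484 / 534 * 100 = 90.6%

90.6%


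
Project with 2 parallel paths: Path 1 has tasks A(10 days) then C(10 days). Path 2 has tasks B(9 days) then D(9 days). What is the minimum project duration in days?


Path 1 = 10 + 10 = 20 days
Path 2 = 9 + 9 = 18 days
Duration = max(20, 18) = 20 days

20 days


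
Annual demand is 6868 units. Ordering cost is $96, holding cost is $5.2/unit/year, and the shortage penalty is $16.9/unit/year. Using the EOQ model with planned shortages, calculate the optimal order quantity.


Formula: EOQ* = sqrt(2DS/H) * sqrt((H+P)/P)
Base EOQ = sqrt(2*6868*96/5.2) = 503.57 units
Correction = sqrt((5.2+16.9)/16.9) = 1.14354
EOQ* = 503.57 * 1.14354 = 575.9 units

575.9 units


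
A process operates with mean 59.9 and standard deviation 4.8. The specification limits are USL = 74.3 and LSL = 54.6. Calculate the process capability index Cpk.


Cpu = (74.3 - 59.9) / (3 * 4.8) = 1.0
Cpl = (59.9 - 54.6) / (3 * 4.8) = 0.37
Cpk = min(1.0, 0.37) = 0.37

0.37


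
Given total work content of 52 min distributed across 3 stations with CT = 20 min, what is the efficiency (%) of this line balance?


Formula: Efficiency = Sum of Task Times / (N_stations * CT) * 100
Total station capacity = 3 stations * 20 min = 60 min
Efficiency = 52 / 60 * 100 = 86.7%

86.7%


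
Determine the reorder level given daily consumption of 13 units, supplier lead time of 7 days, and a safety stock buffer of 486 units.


Formula: ROP = (Daily Demand * Lead Time) + Safety Stock
Demand during lead time = 13 * 7 = 91 units
ROP = 91 + 486 = 577 units

577 units


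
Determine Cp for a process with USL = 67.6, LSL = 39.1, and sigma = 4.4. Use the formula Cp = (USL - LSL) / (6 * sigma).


Cp = (67.6 - 39.1) / (6 * 4.4)

1.08


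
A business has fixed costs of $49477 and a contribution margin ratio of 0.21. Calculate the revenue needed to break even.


Formula: BER = Fixed Costs / Contribution Margin Ratio
BER = $49477 / 0.21
BER = $235604.76 (to the nearest cent)

$235604.76


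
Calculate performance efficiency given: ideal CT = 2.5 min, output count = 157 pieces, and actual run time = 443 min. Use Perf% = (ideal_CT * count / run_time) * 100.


Formula: Performance = (Ideal CT * Total Count) / Run Time * 100
Ideal output time = 2.5 * 157 = 392.5 min
Performance = 392.5 / 443 * 100 = 88.6%

88.6%


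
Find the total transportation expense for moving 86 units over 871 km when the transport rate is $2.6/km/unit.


TC = dist * cost * units = 871 * 2.6 * 86 = $194755.60

$194755.60


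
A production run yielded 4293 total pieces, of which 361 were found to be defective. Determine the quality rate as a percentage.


Formula: Quality Rate = Good Pieces / Total Pieces * 100
Good pieces = 4293 - 361 = 3932
QR = 3932 / 4293 * 100 = 91.6%

91.6%


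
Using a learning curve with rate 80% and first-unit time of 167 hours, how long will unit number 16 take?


Formula: T_n = T_1 * (learning_rate)^(log2(n)) where learning_rate = rate/100
Doublings = log2(16) = 4
T_n = 167 * 0.8^4
T_n = 167 * 0.4096 = 68.4 hours

68.4 hours


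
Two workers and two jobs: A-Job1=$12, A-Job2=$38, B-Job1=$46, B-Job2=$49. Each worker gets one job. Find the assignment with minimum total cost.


Option 1: A->1 + B->2 = $12 + $49 = $61
Option 2: A->2 + B->1 = $38 + $46 = $84
Min cost = min($61, $84) = $61

$61


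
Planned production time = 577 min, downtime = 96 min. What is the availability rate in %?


Formula: Availability = (Planned Time - Downtime) / Planned Time * 100
Uptime = 577 - 96 = 481 min
Availability = 481 / 577 * 100 = 83.4%

83.4%


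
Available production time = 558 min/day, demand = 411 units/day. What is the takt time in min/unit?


Formula: Takt Time = Available Production Time / Customer Demand
Takt = 558 min/day / 411 units/day
Takt = 1.36 min/unit

1.36 min/unit


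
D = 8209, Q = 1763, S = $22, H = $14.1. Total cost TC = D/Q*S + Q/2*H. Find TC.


TC = 8209/1763 * 22 + 1763/2 * 14.1

$12531.59


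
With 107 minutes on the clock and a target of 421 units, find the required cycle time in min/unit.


Formula: CT = Available Time / Number of Units
CT = 107 min / 421 units
CT = 0.25 min/unit

0.25 min/unit


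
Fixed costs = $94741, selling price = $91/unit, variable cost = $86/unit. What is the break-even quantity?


Formula: BEQ = Fixed Costs / (Price - Variable Cost)
Contribution margin = $91 - $86 = $5/unit
BEQ = ceil($94741 / $5/unit) = ceil(18948.2) = 18949 units

18949 units


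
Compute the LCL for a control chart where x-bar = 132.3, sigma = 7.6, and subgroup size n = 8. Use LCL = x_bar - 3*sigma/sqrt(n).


LCL = 132.3 - 3 * 7.6 / sqrt(8)

124.24


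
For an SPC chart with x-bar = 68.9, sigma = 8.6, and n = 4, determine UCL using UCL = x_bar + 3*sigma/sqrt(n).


UCL = 68.9 + 3 * 8.6 / sqrt(4)

81.8


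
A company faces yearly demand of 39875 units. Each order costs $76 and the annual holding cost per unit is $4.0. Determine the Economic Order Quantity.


Formula: EOQ = sqrt(2 * D * S / H)
Numerator: 2 * 39875 * 76 = 6061000
2DS/H = 6061000 / 4.0 = 1515250.0
EOQ = sqrt(1515250.0) = 1231.0 units

1231.0 units


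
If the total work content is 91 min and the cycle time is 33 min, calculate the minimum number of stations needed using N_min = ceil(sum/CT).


Formula: N_min = ceil(Sum of Task Times / Cycle Time)
N_min = ceil(91 min / 33 min) = ceil(2.7576)
N_min = 3 stations

3


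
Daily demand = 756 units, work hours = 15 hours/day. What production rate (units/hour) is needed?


Formula: Production Rate = Daily Demand / Available Hours
Rate = 756 units/day / 15 hours/day
Rate = 50.4 units/hour

50.4 units/hour


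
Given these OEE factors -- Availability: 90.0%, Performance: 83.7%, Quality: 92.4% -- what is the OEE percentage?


Formula: OEE = Availability * Performance * Quality / 10000
A * P = 90.0% * 83.7% / 100 = 75.33%
OEE = 75.33% * 92.4% / 100 = 69.6%

69.6%


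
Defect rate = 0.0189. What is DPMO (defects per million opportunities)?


DPMO = defect_rate * 1000000 = 0.0189 * 1000000

18900


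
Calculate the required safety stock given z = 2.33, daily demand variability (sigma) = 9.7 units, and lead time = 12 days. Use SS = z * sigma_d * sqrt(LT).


Formula: SS = z * sigma_d * sqrt(LT)
sqrt(LT) = sqrt(12) = 3.4641
SS = 2.33 * 9.7 * 3.4641
SS = 78.3 units

78.3 units


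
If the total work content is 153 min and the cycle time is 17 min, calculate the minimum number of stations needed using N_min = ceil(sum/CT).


Formula: N_min = ceil(Sum of Task Times / Cycle Time)
N_min = ceil(153 min / 17 min) = ceil(9.0)
N_min = 9 stations

9


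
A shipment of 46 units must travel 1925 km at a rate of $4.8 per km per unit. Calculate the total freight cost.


TC = dist * cost * units = 1925 * 4.8 * 46 = $425040.00

$425040.00


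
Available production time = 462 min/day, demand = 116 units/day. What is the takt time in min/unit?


Formula: Takt Time = Available Production Time / Customer Demand
Takt = 462 min/day / 116 units/day
Takt = 3.98 min/unit

3.98 min/unit


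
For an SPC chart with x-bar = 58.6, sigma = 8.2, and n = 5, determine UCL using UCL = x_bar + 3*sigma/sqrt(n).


UCL = 58.6 + 3 * 8.2 / sqrt(5)

69.6


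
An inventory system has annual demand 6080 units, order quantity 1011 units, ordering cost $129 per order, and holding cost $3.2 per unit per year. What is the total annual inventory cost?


TC = 6080/1011 * 129 + 1011/2 * 3.2

$2393.39


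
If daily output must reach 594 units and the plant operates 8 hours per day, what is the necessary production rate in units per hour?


Formula: Production Rate = Daily Demand / Available Hours
Rate = 594 units/day / 8 hours/day
Rate = 74.3 units/hour

74.3 units/hour


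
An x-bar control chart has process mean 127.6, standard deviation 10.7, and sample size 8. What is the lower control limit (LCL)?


LCL = 127.6 - 3 * 10.7 / sqrt(8)

116.25


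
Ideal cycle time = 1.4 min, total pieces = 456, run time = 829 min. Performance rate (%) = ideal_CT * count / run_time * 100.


Formula: Performance = (Ideal CT * Total Count) / Run Time * 100
Ideal output time = 1.4 * 456 = 638.4 min
Performance = 638.4 / 829 * 100 = 77.0%

77.0%


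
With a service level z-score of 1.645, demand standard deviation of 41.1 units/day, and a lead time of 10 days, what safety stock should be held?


Formula: SS = z * sigma_d * sqrt(LT)
sqrt(LT) = sqrt(10) = 3.1623
SS = 1.645 * 41.1 * 3.1623
SS = 213.8 units

213.8 units


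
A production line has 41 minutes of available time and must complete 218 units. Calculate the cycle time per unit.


Formula: CT = Available Time / Number of Units
CT = 41 min / 218 units
CT = 0.19 min/unit

0.19 min/unit


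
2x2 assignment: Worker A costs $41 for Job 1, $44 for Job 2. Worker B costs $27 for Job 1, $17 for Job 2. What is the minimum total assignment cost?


Option 1: A->1 + B->2 = $41 + $17 = $58
Option 2: A->2 + B->1 = $44 + $27 = $71
Min cost = min($58, $71) = $58

$58


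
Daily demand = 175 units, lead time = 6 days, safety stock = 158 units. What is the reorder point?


Formula: ROP = (Daily Demand * Lead Time) + Safety Stock
Demand during lead time = 175 * 6 = 1050 units
ROP = 1050 + 158 = 1208 units

1208 units


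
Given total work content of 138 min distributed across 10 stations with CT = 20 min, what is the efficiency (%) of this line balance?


Formula: Efficiency = Sum of Task Times / (N_stations * CT) * 100
Total station capacity = 10 stations * 20 min = 200 min
Efficiency = 138 / 200 * 100 = 69.0%

69.0%


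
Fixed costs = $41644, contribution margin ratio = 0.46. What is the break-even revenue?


Formula: BER = Fixed Costs / Contribution Margin Ratio
BER = $41644 / 0.46
BER = $90530.43 (to the nearest cent)

$90530.43


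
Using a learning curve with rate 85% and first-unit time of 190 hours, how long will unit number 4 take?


Formula: T_n = T_1 * (learning_rate)^(log2(n)) where learning_rate = rate/100
Doublings = log2(4) = 2
T_n = 190 * 0.85^2
T_n = 190 * 0.7225 = 137.3 hours

137.3 hours


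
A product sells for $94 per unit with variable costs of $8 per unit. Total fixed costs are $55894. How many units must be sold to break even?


Formula: BEQ = Fixed Costs / (Price - Variable Cost)
Contribution margin = $94 - $8 = $86/unit
BEQ = ceil($55894 / $86/unit) = ceil(649.93) = 650 units

650 units


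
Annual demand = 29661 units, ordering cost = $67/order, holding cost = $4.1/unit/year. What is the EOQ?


Formula: EOQ = sqrt(2 * D * S / H)
Numerator: 2 * 29661 * 67 = 3974574
2DS/H = 3974574 / 4.1 = 969408.3
EOQ = sqrt(969408.3) = 984.6 units

984.6 units


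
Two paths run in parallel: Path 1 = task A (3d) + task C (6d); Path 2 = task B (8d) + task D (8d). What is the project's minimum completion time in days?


Path 1 = 3 + 6 = 9 days
Path 2 = 8 + 8 = 16 days
Duration = max(9, 16) = 16 days

16 days


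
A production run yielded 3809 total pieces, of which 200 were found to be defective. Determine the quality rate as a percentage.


Formula: Quality Rate = Good Pieces / Total Pieces * 100
Good pieces = 3809 - 200 = 3609
QR = 3609 / 3809 * 100 = 94.7%

94.7%


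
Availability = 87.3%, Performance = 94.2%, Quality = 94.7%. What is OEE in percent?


Formula: OEE = Availability * Performance * Quality / 10000
A * P = 87.3% * 94.2% / 100 = 82.24%
OEE = 82.24% * 94.7% / 100 = 77.9%

77.9%


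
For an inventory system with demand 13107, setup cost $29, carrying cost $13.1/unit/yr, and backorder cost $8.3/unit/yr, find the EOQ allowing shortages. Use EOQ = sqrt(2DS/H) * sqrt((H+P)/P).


Formula: EOQ* = sqrt(2DS/H) * sqrt((H+P)/P)
Base EOQ = sqrt(2*13107*29/13.1) = 240.9 units
Correction = sqrt((13.1+8.3)/8.3) = 1.60571
EOQ* = 240.9 * 1.60571 = 386.8 units

386.8 units


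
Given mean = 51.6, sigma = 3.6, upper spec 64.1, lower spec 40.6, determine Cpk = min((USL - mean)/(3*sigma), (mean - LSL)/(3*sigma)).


Cpu = (64.1 - 51.6) / (3 * 3.6) = 1.16
Cpl = (51.6 - 40.6) / (3 * 3.6) = 1.02
Cpk = min(1.16, 1.02) = 1.02

1.02


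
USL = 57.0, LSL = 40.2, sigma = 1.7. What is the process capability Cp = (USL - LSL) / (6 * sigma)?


Cp = (57.0 - 40.2) / (6 * 1.7)

1.65


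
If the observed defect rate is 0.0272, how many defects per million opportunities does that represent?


DPMO = defect_rate * 1000000 = 0.0272 * 1000000

27200


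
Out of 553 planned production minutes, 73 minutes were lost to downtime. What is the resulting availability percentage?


Formula: Availability = (Planned Time - Downtime) / Planned Time * 100
Uptime = 553 - 73 = 480 min
Availability = 480 / 553 * 100 = 86.8%

86.8%


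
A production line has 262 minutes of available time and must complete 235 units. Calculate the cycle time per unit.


Formula: CT = Available Time / Number of Units
CT = 262 min / 235 units
CT = 1.11 min/unit

1.11 min/unit


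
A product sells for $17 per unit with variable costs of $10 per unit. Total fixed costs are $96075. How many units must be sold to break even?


Formula: BEQ = Fixed Costs / (Price - Variable Cost)
Contribution margin = $17 - $10 = $7/unit
BEQ = ceil($96075 / $7/unit) = ceil(13725.0) = 13725 units

13725 units


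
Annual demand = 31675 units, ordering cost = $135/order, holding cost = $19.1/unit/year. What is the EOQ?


Formula: EOQ = sqrt(2 * D * S / H)
Numerator: 2 * 31675 * 135 = 8552250
2DS/H = 8552250 / 19.1 = 447761.8
EOQ = sqrt(447761.8) = 669.2 units

669.2 units


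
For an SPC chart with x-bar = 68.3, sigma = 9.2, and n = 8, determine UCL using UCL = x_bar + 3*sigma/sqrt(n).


UCL = 68.3 + 3 * 9.2 / sqrt(8)

78.06


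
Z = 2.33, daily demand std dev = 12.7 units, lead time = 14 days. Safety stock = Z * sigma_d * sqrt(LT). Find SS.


Formula: SS = z * sigma_d * sqrt(LT)
sqrt(LT) = sqrt(14) = 3.7417
SS = 2.33 * 12.7 * 3.7417
SS = 110.7 units

110.7 units


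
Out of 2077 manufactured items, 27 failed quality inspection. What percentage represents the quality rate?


Formula: Quality Rate = Good Pieces / Total Pieces * 100
Good pieces = 2077 - 27 = 2050
QR = 2050 / 2077 * 100 = 98.7%

98.7%


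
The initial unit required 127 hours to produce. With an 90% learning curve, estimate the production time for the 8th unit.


Formula: T_n = T_1 * (learning_rate)^(log2(n)) where learning_rate = rate/100
Doublings = log2(8) = 3
T_n = 127 * 0.9^3
T_n = 127 * 0.729 = 92.6 hours

92.6 hours


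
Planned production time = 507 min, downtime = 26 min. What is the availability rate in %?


Formula: Availability = (Planned Time - Downtime) / Planned Time * 100
Uptime = 507 - 26 = 481 min
Availability = 481 / 507 * 100 = 94.9%

94.9%


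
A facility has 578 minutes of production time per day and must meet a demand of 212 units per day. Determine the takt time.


Formula: Takt Time = Available Production Time / Customer Demand
Takt = 578 min/day / 212 units/day
Takt = 2.73 min/unit

2.73 min/unit


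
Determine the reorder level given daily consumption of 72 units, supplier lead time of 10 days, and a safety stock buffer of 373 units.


Formula: ROP = (Daily Demand * Lead Time) + Safety Stock
Demand during lead time = 72 * 10 = 720 units
ROP = 720 + 373 = 1093 units

1093 units


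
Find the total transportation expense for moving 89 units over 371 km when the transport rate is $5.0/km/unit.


TC = dist * cost * units = 371 * 5.0 * 89 = $165095.00

$165095.00


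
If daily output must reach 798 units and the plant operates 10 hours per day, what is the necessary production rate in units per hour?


Formula: Production Rate = Daily Demand / Available Hours
Rate = 798 units/day / 10 hours/day
Rate = 79.8 units/hour

79.8 units/hour


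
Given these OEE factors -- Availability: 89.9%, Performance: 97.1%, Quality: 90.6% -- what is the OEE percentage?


Formula: OEE = Availability * Performance * Quality / 10000
A * P = 89.9% * 97.1% / 100 = 87.29%
OEE = 87.29% * 90.6% / 100 = 79.1%

79.1%


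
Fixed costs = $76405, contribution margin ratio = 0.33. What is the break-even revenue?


Formula: BER = Fixed Costs / Contribution Margin Ratio
BER = $76405 / 0.33
BER = $231530.30 (to the nearest cent)

$231530.30


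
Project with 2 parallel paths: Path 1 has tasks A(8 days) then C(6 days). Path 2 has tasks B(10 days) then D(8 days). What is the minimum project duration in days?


Path 1 = 8 + 6 = 14 days
Path 2 = 10 + 8 = 18 days
Duration = max(14, 18) = 18 days

18 days


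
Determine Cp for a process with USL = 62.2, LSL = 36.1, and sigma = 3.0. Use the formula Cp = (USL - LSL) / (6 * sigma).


Cp = (62.2 - 36.1) / (6 * 3.0)

1.45


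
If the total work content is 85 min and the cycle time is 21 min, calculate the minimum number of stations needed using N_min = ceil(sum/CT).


Formula: N_min = ceil(Sum of Task Times / Cycle Time)
N_min = ceil(85 min / 21 min) = ceil(4.0476)
N_min = 5 stations

5


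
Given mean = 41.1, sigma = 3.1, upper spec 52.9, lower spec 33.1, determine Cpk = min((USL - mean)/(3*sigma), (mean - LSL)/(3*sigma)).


Cpu = (52.9 - 41.1) / (3 * 3.1) = 1.27
Cpl = (41.1 - 33.1) / (3 * 3.1) = 0.86
Cpk = min(1.27, 0.86) = 0.86

0.86


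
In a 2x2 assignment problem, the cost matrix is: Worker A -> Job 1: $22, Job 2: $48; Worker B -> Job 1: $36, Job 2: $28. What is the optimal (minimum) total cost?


Option 1: A->1 + B->2 = $22 + $28 = $50
Option 2: A->2 + B->1 = $48 + $36 = $84
Min cost = min($50, $84) = $50

$50


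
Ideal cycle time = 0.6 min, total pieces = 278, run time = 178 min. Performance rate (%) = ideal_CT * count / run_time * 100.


Formula: Performance = (Ideal CT * Total Count) / Run Time * 100
Ideal output time = 0.6 * 278 = 166.8 min
Performance = 166.8 / 178 * 100 = 93.7%

93.7%


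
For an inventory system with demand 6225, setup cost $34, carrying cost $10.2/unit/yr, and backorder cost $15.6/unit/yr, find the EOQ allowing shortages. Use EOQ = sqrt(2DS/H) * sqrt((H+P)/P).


Formula: EOQ* = sqrt(2DS/H) * sqrt((H+P)/P)
Base EOQ = sqrt(2*6225*34/10.2) = 203.72 units
Correction = sqrt((10.2+15.6)/15.6) = 1.28602
EOQ* = 203.72 * 1.28602 = 262.0 units

262.0 units


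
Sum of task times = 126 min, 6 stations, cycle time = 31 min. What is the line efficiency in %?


Formula: Efficiency = Sum of Task Times / (N_stations * CT) * 100
Total station capacity = 6 stations * 31 min = 186 min
Efficiency = 126 / 186 * 100 = 67.7%

67.7%


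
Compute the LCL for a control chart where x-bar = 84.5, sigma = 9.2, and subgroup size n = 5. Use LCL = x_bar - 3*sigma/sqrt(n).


LCL = 84.5 - 3 * 9.2 / sqrt(5)

72.16


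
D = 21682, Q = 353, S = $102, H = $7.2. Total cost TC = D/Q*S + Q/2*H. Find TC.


TC = 21682/353 * 102 + 353/2 * 7.2

$7535.85


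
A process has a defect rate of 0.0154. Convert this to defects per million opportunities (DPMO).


DPMO = defect_rate * 1000000 = 0.0154 * 1000000

15400


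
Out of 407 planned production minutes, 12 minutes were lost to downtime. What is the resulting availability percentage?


Formula: Availability = (Planned Time - Downtime) / Planned Time * 100
Uptime = 407 - 12 = 395 min
Availability = 395 / 407 * 100 = 97.1%

97.1%


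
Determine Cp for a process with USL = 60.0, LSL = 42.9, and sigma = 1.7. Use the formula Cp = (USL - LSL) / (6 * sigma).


Cp = (60.0 - 42.9) / (6 * 1.7)

1.68


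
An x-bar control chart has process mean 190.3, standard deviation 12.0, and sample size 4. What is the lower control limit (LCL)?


LCL = 190.3 - 3 * 12.0 / sqrt(4)

172.3


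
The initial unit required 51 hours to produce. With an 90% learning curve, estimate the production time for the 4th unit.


Formula: T_n = T_1 * (learning_rate)^(log2(n)) where learning_rate = rate/100
Doublings = log2(4) = 2
T_n = 51 * 0.9^2
T_n = 51 * 0.81 = 41.3 hours

41.3 hours


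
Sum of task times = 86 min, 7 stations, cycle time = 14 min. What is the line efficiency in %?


Formula: Efficiency = Sum of Task Times / (N_stations * CT) * 100
Total station capacity = 7 stations * 14 min = 98 min
Efficiency = 86 / 98 * 100 = 87.8%

87.8%


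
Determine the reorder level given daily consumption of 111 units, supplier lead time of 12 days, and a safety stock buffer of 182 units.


Formula: ROP = (Daily Demand * Lead Time) + Safety Stock
Demand during lead time = 111 * 12 = 1332 units
ROP = 1332 + 182 = 1514 units

1514 units


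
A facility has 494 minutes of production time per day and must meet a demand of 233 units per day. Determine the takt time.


Formula: Takt Time = Available Production Time / Customer Demand
Takt = 494 min/day / 233 units/day
Takt = 2.12 min/unit

2.12 min/unit


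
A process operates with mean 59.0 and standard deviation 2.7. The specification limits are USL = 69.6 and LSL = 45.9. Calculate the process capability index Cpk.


Cpu = (69.6 - 59.0) / (3 * 2.7) = 1.31
Cpl = (59.0 - 45.9) / (3 * 2.7) = 1.62
Cpk = min(1.31, 1.62) = 1.31

1.31


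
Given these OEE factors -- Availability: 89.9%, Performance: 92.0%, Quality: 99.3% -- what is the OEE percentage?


Formula: OEE = Availability * Performance * Quality / 10000
A * P = 89.9% * 92.0% / 100 = 82.71%
OEE = 82.71% * 99.3% / 100 = 82.1%

82.1%


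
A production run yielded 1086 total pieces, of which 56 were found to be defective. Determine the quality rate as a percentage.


Formula: Quality Rate = Good Pieces / Total Pieces * 100
Good pieces = 1086 - 56 = 1030
QR = 1030 / 1086 * 100 = 94.8%

94.8%


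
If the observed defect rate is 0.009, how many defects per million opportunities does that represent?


DPMO = defect_rate * 1000000 = 0.009 * 1000000

9000


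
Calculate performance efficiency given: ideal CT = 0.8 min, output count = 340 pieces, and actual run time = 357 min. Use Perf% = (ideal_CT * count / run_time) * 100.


Formula: Performance = (Ideal CT * Total Count) / Run Time * 100
Ideal output time = 0.8 * 340 = 272.0 min
Performance = 272.0 / 357 * 100 = 76.2%

76.2%


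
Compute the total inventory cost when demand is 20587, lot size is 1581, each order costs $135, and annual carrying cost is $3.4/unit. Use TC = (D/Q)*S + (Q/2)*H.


TC = 20587/1581 * 135 + 1581/2 * 3.4

$4445.60


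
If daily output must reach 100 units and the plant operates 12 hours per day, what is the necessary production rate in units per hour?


Formula: Production Rate = Daily Demand / Available Hours
Rate = 100 units/day / 12 hours/day
Rate = 8.3 units/hour

8.3 units/hour


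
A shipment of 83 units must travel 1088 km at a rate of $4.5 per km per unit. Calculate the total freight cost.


TC = dist * cost * units = 1088 * 4.5 * 83 = $406368.00

$406368.00


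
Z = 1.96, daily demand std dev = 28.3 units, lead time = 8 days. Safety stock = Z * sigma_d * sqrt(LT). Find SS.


Formula: SS = z * sigma_d * sqrt(LT)
sqrt(LT) = sqrt(8) = 2.8284
SS = 1.96 * 28.3 * 2.8284
SS = 156.9 units

156.9 units


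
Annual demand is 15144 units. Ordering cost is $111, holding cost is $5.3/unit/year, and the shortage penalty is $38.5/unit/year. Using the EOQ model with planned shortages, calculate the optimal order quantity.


Formula: EOQ* = sqrt(2DS/H) * sqrt((H+P)/P)
Base EOQ = sqrt(2*15144*111/5.3) = 796.45 units
Correction = sqrt((5.3+38.5)/38.5) = 1.06661
EOQ* = 796.45 * 1.06661 = 849.5 units

849.5 units


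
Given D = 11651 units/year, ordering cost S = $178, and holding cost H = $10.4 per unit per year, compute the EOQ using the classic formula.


Formula: EOQ = sqrt(2 * D * S / H)
Numerator: 2 * 11651 * 178 = 4147756
2DS/H = 4147756 / 10.4 = 398822.7
EOQ = sqrt(398822.7) = 631.5 units

631.5 units


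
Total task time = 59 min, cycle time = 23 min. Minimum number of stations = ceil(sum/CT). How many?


Formula: N_min = ceil(Sum of Task Times / Cycle Time)
N_min = ceil(59 min / 23 min) = ceil(2.5652)
N_min = 3 stations

3


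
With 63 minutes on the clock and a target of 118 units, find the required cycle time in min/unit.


Formula: CT = Available Time / Number of Units
CT = 63 min / 118 units
CT = 0.53 min/unit

0.53 min/unit


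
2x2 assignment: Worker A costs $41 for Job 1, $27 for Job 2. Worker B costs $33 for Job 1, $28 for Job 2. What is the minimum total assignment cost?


Option 1: A->1 + B->2 = $41 + $28 = $69
Option 2: A->2 + B->1 = $27 + $33 = $60
Min cost = min($69, $60) = $60

$60


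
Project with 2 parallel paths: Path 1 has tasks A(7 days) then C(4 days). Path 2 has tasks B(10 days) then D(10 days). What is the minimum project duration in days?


Path 1 = 7 + 4 = 11 days
Path 2 = 10 + 10 = 20 days
Duration = max(11, 20) = 20 days

20 days


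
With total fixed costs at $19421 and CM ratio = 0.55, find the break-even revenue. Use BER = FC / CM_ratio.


Formula: BER = Fixed Costs / Contribution Margin Ratio
BER = $19421 / 0.55
BER = $35310.91 (to the nearest cent)

$35310.91


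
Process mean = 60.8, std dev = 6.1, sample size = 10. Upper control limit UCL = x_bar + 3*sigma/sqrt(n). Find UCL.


UCL = 60.8 + 3 * 6.1 / sqrt(10)

66.59


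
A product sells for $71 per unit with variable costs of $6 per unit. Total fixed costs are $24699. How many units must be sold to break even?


Formula: BEQ = Fixed Costs / (Price - Variable Cost)
Contribution margin = $71 - $6 = $65/unit
BEQ = ceil($24699 / $65/unit) = ceil(379.98) = 380 units

380 units


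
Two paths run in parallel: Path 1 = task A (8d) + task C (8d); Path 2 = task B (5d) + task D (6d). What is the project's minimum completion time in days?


Path 1 = 8 + 8 = 16 days
Path 2 = 5 + 6 = 11 days
Duration = max(16, 11) = 16 days

16 days


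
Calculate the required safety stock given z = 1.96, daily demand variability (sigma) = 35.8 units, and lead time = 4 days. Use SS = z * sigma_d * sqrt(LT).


Formula: SS = z * sigma_d * sqrt(LT)
sqrt(LT) = sqrt(4) = 2.0
SS = 1.96 * 35.8 * 2.0
SS = 140.3 units

140.3 units


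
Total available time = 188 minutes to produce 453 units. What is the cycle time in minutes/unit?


Formula: CT = Available Time / Number of Units
CT = 188 min / 453 units
CT = 0.42 min/unit

0.42 min/unit


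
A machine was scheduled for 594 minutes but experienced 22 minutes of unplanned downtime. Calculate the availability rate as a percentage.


Formula: Availability = (Planned Time - Downtime) / Planned Time * 100
Uptime = 594 - 22 = 572 min
Availability = 572 / 594 * 100 = 96.3%

96.3%


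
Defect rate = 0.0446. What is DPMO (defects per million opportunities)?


DPMO = defect_rate * 1000000 = 0.0446 * 1000000

44600


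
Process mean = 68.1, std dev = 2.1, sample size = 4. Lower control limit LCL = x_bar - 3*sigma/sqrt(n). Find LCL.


LCL = 68.1 - 3 * 2.1 / sqrt(4)

64.95


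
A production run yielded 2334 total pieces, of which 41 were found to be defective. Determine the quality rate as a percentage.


Formula: Quality Rate = Good Pieces / Total Pieces * 100
Good pieces = 2334 - 41 = 2293
QR = 2293 / 2334 * 100 = 98.2%

98.2%


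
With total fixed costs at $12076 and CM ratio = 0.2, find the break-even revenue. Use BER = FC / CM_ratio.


Formula: BER = Fixed Costs / Contribution Margin Ratio
BER = $12076 / 0.2
BER = $60380.00 (to the nearest cent)

$60380.00


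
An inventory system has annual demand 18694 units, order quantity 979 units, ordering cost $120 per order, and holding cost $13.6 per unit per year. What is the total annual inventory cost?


TC = 18694/979 * 120 + 979/2 * 13.6

$8948.60


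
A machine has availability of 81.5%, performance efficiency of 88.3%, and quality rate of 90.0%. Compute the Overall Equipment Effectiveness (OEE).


Formula: OEE = Availability * Performance * Quality / 10000
A * P = 81.5% * 88.3% / 100 = 71.96%
OEE = 71.96% * 90.0% / 100 = 64.8%

64.8%


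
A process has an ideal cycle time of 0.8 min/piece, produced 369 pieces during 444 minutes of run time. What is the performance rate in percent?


Formula: Performance = (Ideal CT * Total Count) / Run Time * 100
Ideal output time = 0.8 * 369 = 295.2 min
Performance = 295.2 / 444 * 100 = 66.5%

66.5%


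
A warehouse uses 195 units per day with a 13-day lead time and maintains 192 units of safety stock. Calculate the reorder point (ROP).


Formula: ROP = (Daily Demand * Lead Time) + Safety Stock
Demand during lead time = 195 * 13 = 2535 units
ROP = 2535 + 192 = 2727 units

2727 units


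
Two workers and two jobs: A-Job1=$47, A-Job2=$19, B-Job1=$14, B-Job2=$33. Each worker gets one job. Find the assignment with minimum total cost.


Option 1: A->1 + B->2 = $47 + $33 = $80
Option 2: A->2 + B->1 = $19 + $14 = $33
Min cost = min($80, $33) = $33

$33


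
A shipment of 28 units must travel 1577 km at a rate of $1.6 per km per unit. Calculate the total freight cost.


TC = dist * cost * units = 1577 * 1.6 * 28 = $70649.60

$70649.60


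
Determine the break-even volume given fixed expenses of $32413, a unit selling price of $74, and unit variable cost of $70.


Formula: BEQ = Fixed Costs / (Price - Variable Cost)
Contribution margin = $74 - $70 = $4/unit
BEQ = ceil($32413 / $4/unit) = ceil(8103.25) = 8104 units

8104 units


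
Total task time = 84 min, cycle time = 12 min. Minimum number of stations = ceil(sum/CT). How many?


Formula: N_min = ceil(Sum of Task Times / Cycle Time)
N_min = ceil(84 min / 12 min) = ceil(7.0)
N_min = 7 stations

7


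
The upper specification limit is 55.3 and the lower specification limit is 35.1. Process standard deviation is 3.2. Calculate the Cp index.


Cp = (55.3 - 35.1) / (6 * 3.2)

1.05


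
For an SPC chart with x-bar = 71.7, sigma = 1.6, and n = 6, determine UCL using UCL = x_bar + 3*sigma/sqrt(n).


UCL = 71.7 + 3 * 1.6 / sqrt(6)

73.66


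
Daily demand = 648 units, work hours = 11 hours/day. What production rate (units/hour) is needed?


Formula: Production Rate = Daily Demand / Available Hours
Rate = 648 units/day / 11 hours/day
Rate = 58.9 units/hour

58.9 units/hour


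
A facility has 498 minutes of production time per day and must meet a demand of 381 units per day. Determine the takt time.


Formula: Takt Time = Available Production Time / Customer Demand
Takt = 498 min/day / 381 units/day
Takt = 1.31 min/unit

1.31 min/unit


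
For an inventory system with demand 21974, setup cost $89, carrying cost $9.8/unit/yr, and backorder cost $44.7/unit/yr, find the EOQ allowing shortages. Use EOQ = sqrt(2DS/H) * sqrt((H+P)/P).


Formula: EOQ* = sqrt(2DS/H) * sqrt((H+P)/P)
Base EOQ = sqrt(2*21974*89/9.8) = 631.76 units
Correction = sqrt((9.8+44.7)/44.7) = 1.10419
EOQ* = 631.76 * 1.10419 = 697.6 units

697.6 units


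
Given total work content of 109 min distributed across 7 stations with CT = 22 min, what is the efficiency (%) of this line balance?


Formula: Efficiency = Sum of Task Times / (N_stations * CT) * 100
Total station capacity = 7 stations * 22 min = 154 min
Efficiency = 109 / 154 * 100 = 70.8%

70.8%


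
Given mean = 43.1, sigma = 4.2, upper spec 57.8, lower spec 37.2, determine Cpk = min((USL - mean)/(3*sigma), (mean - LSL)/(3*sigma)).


Cpu = (57.8 - 43.1) / (3 * 4.2) = 1.17
Cpl = (43.1 - 37.2) / (3 * 4.2) = 0.47
Cpk = min(1.17, 0.47) = 0.47

0.47


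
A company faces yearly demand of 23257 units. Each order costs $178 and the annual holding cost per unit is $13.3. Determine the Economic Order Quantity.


Formula: EOQ = sqrt(2 * D * S / H)
Numerator: 2 * 23257 * 178 = 8279492
2DS/H = 8279492 / 13.3 = 622518.2
EOQ = sqrt(622518.2) = 789.0 units

789.0 units


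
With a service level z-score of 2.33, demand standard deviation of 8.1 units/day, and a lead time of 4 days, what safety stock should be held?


Formula: SS = z * sigma_d * sqrt(LT)
sqrt(LT) = sqrt(4) = 2.0
SS = 2.33 * 8.1 * 2.0
SS = 37.7 units

37.7 units


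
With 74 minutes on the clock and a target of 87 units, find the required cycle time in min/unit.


Formula: CT = Available Time / Number of Units
CT = 74 min / 87 units
CT = 0.85 min/unit

0.85 min/unit


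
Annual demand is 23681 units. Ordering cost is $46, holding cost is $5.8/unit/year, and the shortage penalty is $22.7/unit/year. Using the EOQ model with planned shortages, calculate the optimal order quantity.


Formula: EOQ* = sqrt(2DS/H) * sqrt((H+P)/P)
Base EOQ = sqrt(2*23681*46/5.8) = 612.89 units
Correction = sqrt((5.8+22.7)/22.7) = 1.12049
EOQ* = 612.89 * 1.12049 = 686.7 units

686.7 units


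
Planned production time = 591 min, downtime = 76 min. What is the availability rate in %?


Formula: Availability = (Planned Time - Downtime) / Planned Time * 100
Uptime = 591 - 76 = 515 min
Availability = 515 / 591 * 100 = 87.1%

87.1%


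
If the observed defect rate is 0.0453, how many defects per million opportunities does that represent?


DPMO = defect_rate * 1000000 = 0.0453 * 1000000

45300


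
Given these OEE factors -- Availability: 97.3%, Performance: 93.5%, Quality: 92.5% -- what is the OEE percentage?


Formula: OEE = Availability * Performance * Quality / 10000
A * P = 97.3% * 93.5% / 100 = 90.98%
OEE = 90.98% * 92.5% / 100 = 84.2%

84.2%


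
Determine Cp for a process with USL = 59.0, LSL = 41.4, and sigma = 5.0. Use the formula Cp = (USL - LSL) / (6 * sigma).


Cp = (59.0 - 41.4) / (6 * 5.0)

0.59


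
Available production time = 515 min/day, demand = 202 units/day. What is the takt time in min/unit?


Formula: Takt Time = Available Production Time / Customer Demand
Takt = 515 min/day / 202 units/day
Takt = 2.55 min/unit

2.55 min/unit
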